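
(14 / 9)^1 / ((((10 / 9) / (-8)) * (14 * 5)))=-0.16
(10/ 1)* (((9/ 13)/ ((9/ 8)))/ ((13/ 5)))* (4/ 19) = 1600/3211 = 0.50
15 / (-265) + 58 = 3071/53 = 57.94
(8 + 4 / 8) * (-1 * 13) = -221/2 = -110.50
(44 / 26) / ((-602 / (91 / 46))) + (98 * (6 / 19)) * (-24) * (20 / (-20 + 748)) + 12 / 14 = -66871463/3419962 = -19.55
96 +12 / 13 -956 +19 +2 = -10895/13 = -838.08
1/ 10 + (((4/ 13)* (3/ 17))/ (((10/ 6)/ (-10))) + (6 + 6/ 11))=153631/24310 = 6.32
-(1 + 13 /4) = -17/4 = -4.25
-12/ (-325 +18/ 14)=42/1133 = 0.04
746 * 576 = 429696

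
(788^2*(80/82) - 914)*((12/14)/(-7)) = -21257388/287 = -74067.55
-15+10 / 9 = -125/9 = -13.89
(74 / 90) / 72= 37/3240 = 0.01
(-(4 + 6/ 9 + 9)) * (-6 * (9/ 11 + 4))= 4346/11 = 395.09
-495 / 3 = -165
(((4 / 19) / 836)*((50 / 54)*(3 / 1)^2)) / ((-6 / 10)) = -125/35739 = 0.00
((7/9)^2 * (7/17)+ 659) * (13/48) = 5900609/33048 = 178.55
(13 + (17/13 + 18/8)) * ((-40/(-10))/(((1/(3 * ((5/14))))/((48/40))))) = 1107/13 = 85.15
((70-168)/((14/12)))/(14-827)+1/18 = 775/4878 = 0.16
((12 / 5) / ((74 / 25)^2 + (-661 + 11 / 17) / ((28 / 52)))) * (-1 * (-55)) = -4908750/45279803 = -0.11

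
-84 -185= -269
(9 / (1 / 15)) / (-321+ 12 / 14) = -35/83 = -0.42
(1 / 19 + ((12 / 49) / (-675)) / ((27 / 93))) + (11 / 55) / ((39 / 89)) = 12445262/24508575 = 0.51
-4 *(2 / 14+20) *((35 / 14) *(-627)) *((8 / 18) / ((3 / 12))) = 1571680/7 = 224525.71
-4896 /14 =-2448/7 = -349.71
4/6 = 2/3 = 0.67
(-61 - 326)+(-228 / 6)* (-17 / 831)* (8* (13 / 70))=-11222303/29085 = -385.85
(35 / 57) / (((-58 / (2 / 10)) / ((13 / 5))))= -91/16530 = -0.01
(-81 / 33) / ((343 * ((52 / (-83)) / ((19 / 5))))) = 0.04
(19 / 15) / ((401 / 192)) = 1216/2005 = 0.61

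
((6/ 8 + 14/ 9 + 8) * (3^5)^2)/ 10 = 2434131/40 = 60853.28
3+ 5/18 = 59/18 = 3.28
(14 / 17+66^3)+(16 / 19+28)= 92870790/323 = 287525.67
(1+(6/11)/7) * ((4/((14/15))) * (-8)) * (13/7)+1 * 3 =-247641/3773 = -65.64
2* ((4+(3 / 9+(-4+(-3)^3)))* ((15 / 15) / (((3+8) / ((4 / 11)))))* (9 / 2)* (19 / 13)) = -18240/1573 = -11.60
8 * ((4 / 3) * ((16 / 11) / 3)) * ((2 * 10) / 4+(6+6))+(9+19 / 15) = 48602/495 = 98.19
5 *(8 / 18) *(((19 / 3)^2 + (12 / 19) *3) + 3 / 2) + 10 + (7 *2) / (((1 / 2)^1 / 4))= 336548/1539 = 218.68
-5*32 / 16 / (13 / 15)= -150/13 = -11.54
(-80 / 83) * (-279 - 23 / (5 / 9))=25632/83 = 308.82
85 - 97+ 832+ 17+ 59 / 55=46094/55 = 838.07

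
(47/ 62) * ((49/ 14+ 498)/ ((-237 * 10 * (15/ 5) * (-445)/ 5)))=47141/78465960 = 0.00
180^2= 32400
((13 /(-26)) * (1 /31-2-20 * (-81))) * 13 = -652067/62 = -10517.21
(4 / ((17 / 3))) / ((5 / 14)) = 168/85 = 1.98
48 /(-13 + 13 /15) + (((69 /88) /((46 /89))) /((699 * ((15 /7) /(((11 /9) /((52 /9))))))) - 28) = -650457079/20354880 = -31.96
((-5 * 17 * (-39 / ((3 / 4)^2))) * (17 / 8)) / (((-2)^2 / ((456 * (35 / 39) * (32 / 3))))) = 122998400/9 = 13666488.89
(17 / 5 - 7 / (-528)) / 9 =9011/23760 = 0.38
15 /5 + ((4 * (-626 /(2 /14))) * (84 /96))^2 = 235223572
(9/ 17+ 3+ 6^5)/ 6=22042/17 = 1296.59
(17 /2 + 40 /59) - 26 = -1985/118 = -16.82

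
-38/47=-0.81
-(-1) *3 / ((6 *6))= 1/12 = 0.08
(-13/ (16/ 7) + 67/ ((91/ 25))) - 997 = -1433113/1456 = -984.28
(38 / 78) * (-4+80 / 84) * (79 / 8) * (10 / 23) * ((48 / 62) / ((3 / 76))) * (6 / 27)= -146017280/5255523 = -27.78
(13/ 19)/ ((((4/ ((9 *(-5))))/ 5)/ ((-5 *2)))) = 14625/38 = 384.87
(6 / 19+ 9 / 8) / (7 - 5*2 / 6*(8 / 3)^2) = -5913/19912 = -0.30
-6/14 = -3/7 = -0.43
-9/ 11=-0.82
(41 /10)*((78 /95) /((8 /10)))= 1599/380 = 4.21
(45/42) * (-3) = -45/14 = -3.21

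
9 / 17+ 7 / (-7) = -8/17 = -0.47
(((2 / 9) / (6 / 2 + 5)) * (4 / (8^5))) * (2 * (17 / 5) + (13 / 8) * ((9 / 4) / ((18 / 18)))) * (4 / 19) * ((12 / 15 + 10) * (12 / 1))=15057/15564800 = 0.00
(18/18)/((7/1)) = 1/7 = 0.14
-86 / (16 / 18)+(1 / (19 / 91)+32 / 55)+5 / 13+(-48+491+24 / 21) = 134330727/380380 = 353.15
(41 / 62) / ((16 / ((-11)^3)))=-54571/992 = -55.01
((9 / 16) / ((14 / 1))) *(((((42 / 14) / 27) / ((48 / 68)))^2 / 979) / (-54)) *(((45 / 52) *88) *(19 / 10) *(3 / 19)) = -289/671763456 = 0.00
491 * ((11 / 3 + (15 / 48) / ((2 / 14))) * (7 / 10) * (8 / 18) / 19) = 47.07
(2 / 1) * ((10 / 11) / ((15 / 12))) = 16/11 = 1.45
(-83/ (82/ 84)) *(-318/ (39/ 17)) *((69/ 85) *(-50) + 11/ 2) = -220416294/533 = -413539.01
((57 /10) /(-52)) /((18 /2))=-19/1560 = -0.01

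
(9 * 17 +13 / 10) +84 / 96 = 155.18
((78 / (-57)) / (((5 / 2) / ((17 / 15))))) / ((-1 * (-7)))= -884/9975 = -0.09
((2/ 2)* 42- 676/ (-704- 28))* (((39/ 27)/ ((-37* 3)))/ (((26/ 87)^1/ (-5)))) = 1138975/121878 = 9.35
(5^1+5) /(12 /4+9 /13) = 65/24 = 2.71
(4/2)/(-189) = -2/189 = -0.01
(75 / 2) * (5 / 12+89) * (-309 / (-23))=8288925/184 = 45048.51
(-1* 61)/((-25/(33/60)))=671/500 = 1.34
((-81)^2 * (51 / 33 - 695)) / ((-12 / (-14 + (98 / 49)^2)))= -41706090/11 = -3791462.73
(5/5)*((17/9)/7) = 0.27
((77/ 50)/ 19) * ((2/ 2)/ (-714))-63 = -6104711/96900 = -63.00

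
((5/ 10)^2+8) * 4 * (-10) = -330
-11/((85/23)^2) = -0.81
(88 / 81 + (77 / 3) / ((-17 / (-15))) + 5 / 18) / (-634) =-66127/1746036 = -0.04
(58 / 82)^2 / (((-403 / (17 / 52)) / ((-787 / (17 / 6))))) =1985601/17613518 = 0.11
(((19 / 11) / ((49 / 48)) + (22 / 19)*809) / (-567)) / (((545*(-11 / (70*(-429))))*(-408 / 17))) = 0.35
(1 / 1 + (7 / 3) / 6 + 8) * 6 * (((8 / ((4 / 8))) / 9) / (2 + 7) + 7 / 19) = 31.88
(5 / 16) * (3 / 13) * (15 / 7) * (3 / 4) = 675/5824 = 0.12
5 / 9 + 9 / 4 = 101/36 = 2.81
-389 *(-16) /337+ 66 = 28466/337 = 84.47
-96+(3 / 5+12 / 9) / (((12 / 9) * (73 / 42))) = -69471/730 = -95.17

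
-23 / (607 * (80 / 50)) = -115/4856 = -0.02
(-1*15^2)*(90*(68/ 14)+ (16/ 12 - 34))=-637050/7 = -91007.14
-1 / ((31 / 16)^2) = -256/961 = -0.27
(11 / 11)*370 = 370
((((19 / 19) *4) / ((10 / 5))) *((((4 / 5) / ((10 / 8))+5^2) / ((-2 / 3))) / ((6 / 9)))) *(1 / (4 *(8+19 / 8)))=-2.78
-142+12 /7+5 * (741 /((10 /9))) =44719/14 = 3194.21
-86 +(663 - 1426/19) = 9537/19 = 501.95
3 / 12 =1/4 = 0.25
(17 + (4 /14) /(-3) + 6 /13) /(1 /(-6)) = -9482/91 = -104.20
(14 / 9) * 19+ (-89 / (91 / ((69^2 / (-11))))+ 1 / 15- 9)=19996733/45045 = 443.93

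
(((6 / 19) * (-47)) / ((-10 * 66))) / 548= 47/1145320 = 0.00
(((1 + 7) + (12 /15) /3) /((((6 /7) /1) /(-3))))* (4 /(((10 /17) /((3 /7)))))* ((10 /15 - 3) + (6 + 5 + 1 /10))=-277202/375 = -739.21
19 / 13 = 1.46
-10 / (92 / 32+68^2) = -16/7403 = 0.00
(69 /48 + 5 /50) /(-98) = -123/7840 = -0.02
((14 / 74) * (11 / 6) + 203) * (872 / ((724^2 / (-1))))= -4920587/14545884 = -0.34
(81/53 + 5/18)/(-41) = -1723/39114 = -0.04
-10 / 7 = -1.43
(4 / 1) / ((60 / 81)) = 27/5 = 5.40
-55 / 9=-6.11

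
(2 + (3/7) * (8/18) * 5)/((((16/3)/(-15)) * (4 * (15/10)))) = -155/112 = -1.38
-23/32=-0.72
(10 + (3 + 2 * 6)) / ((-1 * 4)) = -25/4 = -6.25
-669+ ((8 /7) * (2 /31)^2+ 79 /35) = -22425736/33635 = -666.74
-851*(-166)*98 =13844068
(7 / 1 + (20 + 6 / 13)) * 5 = 1785/13 = 137.31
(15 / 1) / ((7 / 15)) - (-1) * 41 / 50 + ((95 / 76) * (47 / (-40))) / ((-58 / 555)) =47.02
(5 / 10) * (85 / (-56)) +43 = 4731/112 = 42.24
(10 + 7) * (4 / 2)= 34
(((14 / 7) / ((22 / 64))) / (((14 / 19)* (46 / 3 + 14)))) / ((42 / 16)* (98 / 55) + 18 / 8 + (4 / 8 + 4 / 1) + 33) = 760/125433 = 0.01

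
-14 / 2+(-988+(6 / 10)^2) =-24866/25 = -994.64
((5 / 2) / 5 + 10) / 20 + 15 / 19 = 1.31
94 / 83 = 1.13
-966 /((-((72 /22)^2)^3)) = 285221321/362797056 = 0.79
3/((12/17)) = 17/4 = 4.25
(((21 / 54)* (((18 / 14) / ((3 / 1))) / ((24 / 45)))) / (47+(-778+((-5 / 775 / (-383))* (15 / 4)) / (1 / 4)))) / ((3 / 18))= -35619/13886656 = 0.00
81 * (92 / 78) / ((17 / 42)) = 52164/221 = 236.04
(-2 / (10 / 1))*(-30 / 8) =3/4 = 0.75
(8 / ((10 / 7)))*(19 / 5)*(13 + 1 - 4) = 1064/5 = 212.80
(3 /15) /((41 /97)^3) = 912673/344605 = 2.65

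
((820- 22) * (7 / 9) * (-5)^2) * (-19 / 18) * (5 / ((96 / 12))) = -2211125/216 = -10236.69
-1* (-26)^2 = -676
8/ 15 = 0.53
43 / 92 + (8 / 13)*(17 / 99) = 67853/118404 = 0.57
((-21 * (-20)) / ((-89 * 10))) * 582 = -24444/89 = -274.65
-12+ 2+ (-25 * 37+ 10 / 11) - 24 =-10539/11 = -958.09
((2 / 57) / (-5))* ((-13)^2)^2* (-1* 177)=3370198/95 = 35475.77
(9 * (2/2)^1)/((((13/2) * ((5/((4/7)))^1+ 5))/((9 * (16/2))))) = 7.25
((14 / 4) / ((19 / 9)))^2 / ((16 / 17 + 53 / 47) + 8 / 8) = 3171231/3540688 = 0.90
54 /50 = 27/25 = 1.08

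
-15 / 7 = -2.14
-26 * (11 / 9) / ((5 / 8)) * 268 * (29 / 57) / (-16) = 1111396/2565 = 433.29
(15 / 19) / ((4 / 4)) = 15/19 = 0.79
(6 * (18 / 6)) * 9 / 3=54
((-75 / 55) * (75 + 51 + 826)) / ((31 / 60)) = -856800/341 = -2512.61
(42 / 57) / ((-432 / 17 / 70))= -4165/2052 = -2.03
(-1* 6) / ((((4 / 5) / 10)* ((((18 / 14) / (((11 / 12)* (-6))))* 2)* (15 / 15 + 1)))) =1925/24 = 80.21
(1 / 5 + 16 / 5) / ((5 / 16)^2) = 4352/125 = 34.82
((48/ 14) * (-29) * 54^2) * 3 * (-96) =584506368/7 = 83500909.71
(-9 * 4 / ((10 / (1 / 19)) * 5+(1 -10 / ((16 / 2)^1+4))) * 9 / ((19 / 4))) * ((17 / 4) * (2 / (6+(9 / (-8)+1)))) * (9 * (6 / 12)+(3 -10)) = 1321920/5090993 = 0.26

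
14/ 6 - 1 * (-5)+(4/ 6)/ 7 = 52/7 = 7.43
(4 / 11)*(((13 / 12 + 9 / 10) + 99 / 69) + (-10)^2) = 142717/3795 = 37.61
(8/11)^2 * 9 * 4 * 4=9216/121 = 76.17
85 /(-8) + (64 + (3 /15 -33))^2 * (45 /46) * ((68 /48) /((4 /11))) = 3403349/920 = 3699.29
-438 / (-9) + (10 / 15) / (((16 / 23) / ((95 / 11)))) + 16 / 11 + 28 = 86.40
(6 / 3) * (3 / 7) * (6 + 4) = 60/7 = 8.57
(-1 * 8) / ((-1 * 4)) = 2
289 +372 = 661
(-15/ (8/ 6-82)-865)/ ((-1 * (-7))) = -209285/1694 = -123.54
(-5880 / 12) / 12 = -245/6 = -40.83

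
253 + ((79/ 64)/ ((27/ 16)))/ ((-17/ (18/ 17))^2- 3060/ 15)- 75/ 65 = 57052531/226525 = 251.86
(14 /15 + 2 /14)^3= 1442897/1157625 = 1.25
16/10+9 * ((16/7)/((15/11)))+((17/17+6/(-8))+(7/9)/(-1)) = 20359/1260 = 16.16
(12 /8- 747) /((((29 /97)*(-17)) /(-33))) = -4772691/986 = -4840.46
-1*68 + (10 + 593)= 535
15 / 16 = 0.94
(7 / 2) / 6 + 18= 223/12 = 18.58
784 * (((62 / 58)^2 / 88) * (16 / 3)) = 54.29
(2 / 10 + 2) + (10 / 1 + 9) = 106/5 = 21.20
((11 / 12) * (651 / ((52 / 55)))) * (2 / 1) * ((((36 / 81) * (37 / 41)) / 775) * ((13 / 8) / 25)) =31339/738000 = 0.04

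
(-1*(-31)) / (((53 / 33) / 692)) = 707916/53 = 13356.91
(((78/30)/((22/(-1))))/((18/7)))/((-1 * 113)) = 91/223740 = 0.00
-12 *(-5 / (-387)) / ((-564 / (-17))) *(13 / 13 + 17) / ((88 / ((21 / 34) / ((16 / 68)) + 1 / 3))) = -6035/2134176 = 0.00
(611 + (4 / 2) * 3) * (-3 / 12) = -617/4 = -154.25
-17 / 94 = -0.18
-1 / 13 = -0.08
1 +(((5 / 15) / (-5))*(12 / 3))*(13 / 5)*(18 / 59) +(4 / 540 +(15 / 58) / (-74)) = 135441857/170928900 = 0.79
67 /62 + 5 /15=1.41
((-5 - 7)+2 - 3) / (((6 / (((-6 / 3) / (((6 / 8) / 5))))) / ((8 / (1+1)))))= 1040/9 = 115.56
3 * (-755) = -2265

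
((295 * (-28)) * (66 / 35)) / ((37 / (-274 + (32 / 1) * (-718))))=362142000/37 = 9787621.62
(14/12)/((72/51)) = 119/144 = 0.83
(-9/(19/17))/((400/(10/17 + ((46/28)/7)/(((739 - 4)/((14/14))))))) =-0.01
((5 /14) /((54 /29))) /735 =29/111132 = 0.00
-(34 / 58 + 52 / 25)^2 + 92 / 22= -16922629/5781875 = -2.93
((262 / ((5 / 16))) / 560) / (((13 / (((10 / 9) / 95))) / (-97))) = -0.13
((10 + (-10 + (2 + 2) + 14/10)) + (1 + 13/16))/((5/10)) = 577/40 = 14.42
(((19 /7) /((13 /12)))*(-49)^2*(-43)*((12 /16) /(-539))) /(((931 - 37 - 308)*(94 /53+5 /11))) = 0.28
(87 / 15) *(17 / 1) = 493/5 = 98.60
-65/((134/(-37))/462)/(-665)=-15873/1273 = -12.47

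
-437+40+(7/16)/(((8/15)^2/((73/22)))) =-8828641/22528 = -391.90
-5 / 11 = -0.45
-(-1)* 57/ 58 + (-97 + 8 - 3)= -5279/58 = -91.02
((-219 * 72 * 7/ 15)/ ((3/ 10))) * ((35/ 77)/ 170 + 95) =-435752184/187 = -2330225.58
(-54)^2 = 2916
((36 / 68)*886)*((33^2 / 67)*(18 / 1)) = 156306348/1139 = 137231.21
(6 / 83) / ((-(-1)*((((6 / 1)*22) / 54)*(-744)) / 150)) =-675/113212 = -0.01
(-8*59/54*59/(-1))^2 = 193877776/729 = 265950.31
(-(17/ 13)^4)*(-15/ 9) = 417605/85683 = 4.87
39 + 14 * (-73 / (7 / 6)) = -837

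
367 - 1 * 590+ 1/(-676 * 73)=-11004605/49348 = -223.00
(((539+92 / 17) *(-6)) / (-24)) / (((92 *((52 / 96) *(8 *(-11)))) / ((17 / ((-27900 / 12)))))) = 1851/8156720 = 0.00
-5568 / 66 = -84.36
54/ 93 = 18/31 = 0.58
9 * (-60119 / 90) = -60119/10 = -6011.90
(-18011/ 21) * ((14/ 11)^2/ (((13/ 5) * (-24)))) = 630385/28314 = 22.26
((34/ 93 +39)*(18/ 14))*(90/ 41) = 141210/1271 = 111.10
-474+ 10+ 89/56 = -25895/56 = -462.41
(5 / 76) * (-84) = -105/19 = -5.53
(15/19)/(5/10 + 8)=30/323 = 0.09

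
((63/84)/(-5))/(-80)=3/1600 = 0.00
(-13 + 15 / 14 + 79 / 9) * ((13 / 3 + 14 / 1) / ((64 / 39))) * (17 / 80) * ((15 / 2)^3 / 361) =-361915125/41402368 = -8.74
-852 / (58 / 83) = -35358/29 = -1219.24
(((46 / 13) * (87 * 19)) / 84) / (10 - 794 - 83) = -12673/157794 = -0.08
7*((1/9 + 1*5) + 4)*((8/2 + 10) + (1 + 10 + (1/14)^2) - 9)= 128617/126 = 1020.77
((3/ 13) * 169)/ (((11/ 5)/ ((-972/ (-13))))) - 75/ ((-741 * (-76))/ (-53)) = 273710335/206492 = 1325.53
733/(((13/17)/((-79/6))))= -984419/78 = -12620.76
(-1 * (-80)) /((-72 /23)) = -230/9 = -25.56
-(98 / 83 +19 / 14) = -2949/1162 = -2.54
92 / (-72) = -23/18 = -1.28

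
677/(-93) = -677/93 = -7.28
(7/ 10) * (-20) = -14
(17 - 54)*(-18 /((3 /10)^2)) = 7400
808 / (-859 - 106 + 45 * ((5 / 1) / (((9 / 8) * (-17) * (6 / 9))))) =-13736/16705 = -0.82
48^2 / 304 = 144/19 = 7.58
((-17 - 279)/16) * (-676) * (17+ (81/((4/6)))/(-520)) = 8387197/40 = 209679.92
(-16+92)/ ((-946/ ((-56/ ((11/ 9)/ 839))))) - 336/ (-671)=980339136/317383 = 3088.82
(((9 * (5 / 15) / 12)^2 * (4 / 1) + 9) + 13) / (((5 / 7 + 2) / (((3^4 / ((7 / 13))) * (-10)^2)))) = 2342925/19 = 123311.84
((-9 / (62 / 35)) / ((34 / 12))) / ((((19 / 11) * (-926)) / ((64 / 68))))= 83160/78812323 = 0.00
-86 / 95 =-0.91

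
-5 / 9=-0.56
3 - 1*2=1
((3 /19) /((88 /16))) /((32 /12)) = 9/836 = 0.01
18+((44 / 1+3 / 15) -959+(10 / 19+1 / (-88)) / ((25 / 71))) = -37425109/41800 = -895.34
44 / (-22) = -2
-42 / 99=-14/33 = -0.42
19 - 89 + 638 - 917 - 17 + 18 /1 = -348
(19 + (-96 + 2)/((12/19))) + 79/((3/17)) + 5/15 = 1909/6 = 318.17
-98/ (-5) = 98/5 = 19.60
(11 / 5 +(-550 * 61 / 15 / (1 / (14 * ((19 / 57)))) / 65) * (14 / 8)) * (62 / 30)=-5056348/8775 = -576.22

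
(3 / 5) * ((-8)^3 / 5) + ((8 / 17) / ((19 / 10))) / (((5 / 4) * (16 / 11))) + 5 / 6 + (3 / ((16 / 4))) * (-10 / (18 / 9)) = -6222961/96900 = -64.22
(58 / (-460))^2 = 841/52900 = 0.02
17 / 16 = 1.06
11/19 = 0.58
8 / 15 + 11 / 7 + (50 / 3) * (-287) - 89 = -4870.23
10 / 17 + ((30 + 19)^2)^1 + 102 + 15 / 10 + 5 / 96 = 4088389/1632 = 2505.14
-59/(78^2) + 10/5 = 12109/6084 = 1.99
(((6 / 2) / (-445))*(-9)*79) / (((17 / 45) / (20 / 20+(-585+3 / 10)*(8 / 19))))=-447155721/143735 = -3110.97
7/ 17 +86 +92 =3033/17 = 178.41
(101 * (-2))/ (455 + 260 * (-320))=202/82745 = 0.00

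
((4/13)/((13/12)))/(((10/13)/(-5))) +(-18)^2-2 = 4162/13 = 320.15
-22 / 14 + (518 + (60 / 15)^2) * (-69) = -257933/7 = -36847.57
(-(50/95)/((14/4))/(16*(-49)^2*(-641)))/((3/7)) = 5/350901348 = 0.00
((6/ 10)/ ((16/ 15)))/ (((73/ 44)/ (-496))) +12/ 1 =-11400/73 = -156.16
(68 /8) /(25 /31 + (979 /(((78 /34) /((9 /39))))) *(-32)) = -89063/33011262 = 0.00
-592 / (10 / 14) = -4144/5 = -828.80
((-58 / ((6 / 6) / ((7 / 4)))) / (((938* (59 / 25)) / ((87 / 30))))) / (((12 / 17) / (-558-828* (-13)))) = -121595985/63248 = -1922.53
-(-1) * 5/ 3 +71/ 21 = 106/21 = 5.05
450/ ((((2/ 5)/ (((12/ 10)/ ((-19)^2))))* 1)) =1350/361 = 3.74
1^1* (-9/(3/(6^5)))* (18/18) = -23328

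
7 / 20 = 0.35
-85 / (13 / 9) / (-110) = 153/286 = 0.53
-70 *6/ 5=-84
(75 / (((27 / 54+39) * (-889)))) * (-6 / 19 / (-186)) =-150/41366059 = 0.00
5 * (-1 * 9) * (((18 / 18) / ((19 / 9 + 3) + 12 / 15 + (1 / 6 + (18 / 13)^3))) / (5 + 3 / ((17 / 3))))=-0.93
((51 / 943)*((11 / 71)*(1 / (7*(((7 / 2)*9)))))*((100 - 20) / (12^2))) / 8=935/354315276 = 0.00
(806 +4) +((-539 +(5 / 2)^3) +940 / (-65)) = 272.16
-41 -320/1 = -361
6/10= 3/5 = 0.60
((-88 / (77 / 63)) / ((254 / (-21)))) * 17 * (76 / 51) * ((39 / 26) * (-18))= -517104/127 = -4071.69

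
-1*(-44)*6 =264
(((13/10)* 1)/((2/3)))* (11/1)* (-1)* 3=-1287/20 = -64.35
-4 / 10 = -2/5 = -0.40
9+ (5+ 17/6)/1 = 16.83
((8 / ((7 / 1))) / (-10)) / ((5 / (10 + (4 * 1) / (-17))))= -664/2975 = -0.22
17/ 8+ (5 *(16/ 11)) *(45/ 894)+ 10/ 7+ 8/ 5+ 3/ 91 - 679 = -573965737/852280 = -673.45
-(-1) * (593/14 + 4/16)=1193/28 = 42.61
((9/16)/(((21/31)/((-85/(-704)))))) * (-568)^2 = 39849105/1232 = 32345.05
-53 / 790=-0.07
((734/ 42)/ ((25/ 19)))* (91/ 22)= 90649/1650 = 54.94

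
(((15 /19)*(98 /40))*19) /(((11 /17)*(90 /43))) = 35819/1320 = 27.14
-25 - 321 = -346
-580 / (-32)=145/8 = 18.12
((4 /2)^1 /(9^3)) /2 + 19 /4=13855/2916 = 4.75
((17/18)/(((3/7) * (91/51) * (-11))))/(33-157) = 289/319176 = 0.00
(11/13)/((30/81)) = 297/130 = 2.28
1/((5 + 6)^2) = 1/121 = 0.01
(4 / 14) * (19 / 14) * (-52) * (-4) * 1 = 3952/49 = 80.65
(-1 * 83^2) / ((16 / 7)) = -48223/16 = -3013.94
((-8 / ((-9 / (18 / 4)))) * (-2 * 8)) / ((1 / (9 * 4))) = -2304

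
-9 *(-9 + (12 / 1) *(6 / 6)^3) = -27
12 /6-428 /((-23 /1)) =474/23 = 20.61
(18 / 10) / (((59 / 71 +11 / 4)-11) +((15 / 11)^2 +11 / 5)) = -309276/577231 = -0.54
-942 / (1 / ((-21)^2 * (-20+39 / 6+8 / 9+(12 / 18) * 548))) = -146528571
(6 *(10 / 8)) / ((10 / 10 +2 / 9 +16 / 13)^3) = 24024195/47279806 = 0.51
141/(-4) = -141/4 = -35.25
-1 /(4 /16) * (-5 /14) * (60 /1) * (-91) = -7800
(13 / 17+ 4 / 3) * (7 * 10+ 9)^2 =667787/51 = 13093.86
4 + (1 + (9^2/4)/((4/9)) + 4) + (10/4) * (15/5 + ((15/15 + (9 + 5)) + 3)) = 1713/16 = 107.06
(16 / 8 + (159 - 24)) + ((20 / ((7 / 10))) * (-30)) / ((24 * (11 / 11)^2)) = 101.29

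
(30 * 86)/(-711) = -860/237 = -3.63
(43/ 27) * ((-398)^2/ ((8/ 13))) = 22136959/54 = 409943.69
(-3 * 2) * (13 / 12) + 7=1/2 = 0.50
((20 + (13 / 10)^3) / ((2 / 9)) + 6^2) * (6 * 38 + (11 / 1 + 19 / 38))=130179267/4000 = 32544.82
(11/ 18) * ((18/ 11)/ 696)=1/696 = 0.00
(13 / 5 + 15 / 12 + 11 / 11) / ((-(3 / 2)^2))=-97/45 = -2.16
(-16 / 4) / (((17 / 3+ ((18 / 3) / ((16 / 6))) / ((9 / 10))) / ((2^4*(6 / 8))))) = -288/49 = -5.88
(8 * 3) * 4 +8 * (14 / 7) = 112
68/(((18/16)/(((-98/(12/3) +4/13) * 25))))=-36557.26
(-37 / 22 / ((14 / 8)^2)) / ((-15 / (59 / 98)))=8732/396165 = 0.02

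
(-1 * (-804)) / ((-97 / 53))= -42612/97 = -439.30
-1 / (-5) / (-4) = -0.05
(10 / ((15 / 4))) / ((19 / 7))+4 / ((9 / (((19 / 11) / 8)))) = 4057/3762 = 1.08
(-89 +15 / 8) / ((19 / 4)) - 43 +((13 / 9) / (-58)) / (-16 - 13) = -8821546/143811 = -61.34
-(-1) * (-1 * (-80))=80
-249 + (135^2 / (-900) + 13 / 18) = -9667/36 = -268.53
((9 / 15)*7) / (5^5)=21/15625 = 0.00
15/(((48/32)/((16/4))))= 40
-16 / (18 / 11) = -88/9 = -9.78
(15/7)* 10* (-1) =-150/7 = -21.43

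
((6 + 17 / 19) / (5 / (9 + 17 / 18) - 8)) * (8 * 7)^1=-656572/12749 = -51.50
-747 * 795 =-593865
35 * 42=1470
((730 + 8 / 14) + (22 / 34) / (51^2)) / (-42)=-226125815/12999798 = -17.39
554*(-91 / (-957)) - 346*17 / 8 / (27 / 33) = -9715001/11484 = -845.96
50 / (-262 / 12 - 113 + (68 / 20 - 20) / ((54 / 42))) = -4500/13297 = -0.34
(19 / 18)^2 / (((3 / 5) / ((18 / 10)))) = 361/108 = 3.34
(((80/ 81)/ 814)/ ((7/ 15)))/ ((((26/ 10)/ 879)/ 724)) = 212132000/333333 = 636.40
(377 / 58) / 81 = 13/162 = 0.08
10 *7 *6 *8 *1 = 3360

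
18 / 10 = 1.80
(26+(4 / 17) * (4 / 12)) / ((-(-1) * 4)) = 665/102 = 6.52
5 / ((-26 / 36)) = -90/13 = -6.92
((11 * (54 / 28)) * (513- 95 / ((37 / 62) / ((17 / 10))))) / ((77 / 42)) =726408/259 = 2804.66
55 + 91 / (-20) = 1009/20 = 50.45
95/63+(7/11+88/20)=22676/3465 = 6.54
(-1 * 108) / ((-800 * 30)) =9/2000 = 0.00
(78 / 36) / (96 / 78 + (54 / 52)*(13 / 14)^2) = 33124/32505 = 1.02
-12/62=-6/31 = -0.19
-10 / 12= -5/6 = -0.83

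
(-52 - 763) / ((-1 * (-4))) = -815/4 = -203.75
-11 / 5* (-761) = 8371/5 = 1674.20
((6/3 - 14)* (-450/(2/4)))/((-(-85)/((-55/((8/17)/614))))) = -9117900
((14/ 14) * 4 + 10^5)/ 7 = 100004/7 = 14286.29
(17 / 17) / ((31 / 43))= 43/31 = 1.39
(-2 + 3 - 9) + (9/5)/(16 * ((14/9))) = -8879/1120 = -7.93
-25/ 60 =-5/12 = -0.42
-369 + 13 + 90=-266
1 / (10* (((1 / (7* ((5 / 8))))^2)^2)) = 300125/8192 = 36.64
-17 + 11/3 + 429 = 1247/3 = 415.67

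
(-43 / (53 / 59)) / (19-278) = 2537/13727 = 0.18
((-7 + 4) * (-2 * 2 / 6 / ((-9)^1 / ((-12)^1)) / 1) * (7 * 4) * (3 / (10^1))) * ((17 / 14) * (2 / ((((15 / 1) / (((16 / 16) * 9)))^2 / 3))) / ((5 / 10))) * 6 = 88128/125 = 705.02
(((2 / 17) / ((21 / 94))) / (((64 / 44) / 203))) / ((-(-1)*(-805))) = -14993/164220 = -0.09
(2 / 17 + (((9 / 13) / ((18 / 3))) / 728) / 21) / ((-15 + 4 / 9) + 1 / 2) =-2385081/284932648 = -0.01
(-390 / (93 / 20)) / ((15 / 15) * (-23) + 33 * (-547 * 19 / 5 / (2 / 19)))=26000/202015871 = 0.00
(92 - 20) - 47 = 25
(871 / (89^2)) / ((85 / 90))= 15678/134657 = 0.12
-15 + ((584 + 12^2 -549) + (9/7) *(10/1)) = 1238/7 = 176.86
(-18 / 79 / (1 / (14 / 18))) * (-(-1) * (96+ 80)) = -2464/79 = -31.19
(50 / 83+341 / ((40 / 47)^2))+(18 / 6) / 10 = 62641167/132800 = 471.70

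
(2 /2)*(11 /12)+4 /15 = 71/60 = 1.18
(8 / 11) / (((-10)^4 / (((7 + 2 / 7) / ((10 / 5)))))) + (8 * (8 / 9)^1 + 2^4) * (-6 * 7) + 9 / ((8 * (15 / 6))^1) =-140074993/144375 = -970.22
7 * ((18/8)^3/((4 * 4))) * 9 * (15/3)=229635/1024 = 224.25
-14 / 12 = -7/6 = -1.17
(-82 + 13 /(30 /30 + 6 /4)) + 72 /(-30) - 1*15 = -471/5 = -94.20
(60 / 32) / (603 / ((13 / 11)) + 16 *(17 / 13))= 39/11048 = 0.00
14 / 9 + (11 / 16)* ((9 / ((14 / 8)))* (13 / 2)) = 12367/504 = 24.54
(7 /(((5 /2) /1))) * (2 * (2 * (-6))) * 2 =-672/5 = -134.40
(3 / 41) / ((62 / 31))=3/82 = 0.04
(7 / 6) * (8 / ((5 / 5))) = 28/3 = 9.33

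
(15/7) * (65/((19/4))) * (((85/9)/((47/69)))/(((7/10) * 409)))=25415000/17896613 = 1.42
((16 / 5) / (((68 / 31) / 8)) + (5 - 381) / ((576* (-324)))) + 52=126255131/1982880 = 63.67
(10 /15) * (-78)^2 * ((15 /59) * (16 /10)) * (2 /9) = 21632/59 = 366.64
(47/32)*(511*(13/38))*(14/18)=2185547/10944 = 199.70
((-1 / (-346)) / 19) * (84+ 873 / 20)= 2553/131480 = 0.02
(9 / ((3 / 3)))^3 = 729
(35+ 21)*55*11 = 33880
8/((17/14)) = 6.59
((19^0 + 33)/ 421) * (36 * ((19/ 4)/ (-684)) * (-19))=323/842 = 0.38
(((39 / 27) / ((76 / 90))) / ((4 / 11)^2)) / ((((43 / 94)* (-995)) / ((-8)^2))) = -295724/162583 = -1.82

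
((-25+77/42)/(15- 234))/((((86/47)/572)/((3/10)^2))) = 934219/313900 = 2.98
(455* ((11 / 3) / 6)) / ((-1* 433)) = -5005/7794 = -0.64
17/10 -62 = -603/10 = -60.30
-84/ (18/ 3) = -14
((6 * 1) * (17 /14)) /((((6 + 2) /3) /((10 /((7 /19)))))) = 14535/196 = 74.16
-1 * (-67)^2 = -4489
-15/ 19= -0.79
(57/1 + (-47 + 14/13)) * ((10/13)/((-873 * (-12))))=40/49179 = 0.00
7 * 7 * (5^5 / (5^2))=6125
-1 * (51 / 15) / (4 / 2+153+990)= -17/5725 = 0.00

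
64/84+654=13750/21 = 654.76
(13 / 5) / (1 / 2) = 26/5 = 5.20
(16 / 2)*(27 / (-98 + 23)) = -72/25 = -2.88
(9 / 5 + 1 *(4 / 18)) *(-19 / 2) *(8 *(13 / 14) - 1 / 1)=-247/2 = -123.50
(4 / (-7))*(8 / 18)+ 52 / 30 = 466/315 = 1.48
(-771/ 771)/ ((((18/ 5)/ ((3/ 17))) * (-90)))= 1/1836 = 0.00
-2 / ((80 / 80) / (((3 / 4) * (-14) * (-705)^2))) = 10437525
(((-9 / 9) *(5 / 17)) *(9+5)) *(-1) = 70/17 = 4.12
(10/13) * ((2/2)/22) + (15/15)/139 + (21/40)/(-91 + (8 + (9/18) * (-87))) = 347533/9143420 = 0.04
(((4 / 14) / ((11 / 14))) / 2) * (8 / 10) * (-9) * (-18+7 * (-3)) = 51.05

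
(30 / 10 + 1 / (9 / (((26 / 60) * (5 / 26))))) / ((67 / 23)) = 7475/7236 = 1.03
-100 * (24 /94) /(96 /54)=-675/47 = -14.36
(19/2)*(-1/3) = -19/6 = -3.17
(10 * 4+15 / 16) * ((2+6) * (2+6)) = 2620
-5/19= -0.26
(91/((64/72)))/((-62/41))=-33579/496 = -67.70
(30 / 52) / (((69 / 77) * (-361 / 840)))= -161700/107939 = -1.50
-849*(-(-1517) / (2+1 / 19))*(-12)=97882908/13 = 7529454.46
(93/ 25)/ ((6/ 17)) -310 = -14973/50 = -299.46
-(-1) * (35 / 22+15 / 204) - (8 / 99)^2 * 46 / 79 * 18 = 9336761/5850108 = 1.60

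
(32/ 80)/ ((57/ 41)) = 82/285 = 0.29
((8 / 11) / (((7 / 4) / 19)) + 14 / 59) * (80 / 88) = 369500/49973 = 7.39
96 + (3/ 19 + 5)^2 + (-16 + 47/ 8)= 324839/2888 = 112.48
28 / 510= 14/255 = 0.05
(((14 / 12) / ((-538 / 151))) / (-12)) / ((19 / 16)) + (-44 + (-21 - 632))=-696.98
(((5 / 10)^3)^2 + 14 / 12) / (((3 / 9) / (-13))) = -2951/64 = -46.11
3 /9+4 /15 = 3/5 = 0.60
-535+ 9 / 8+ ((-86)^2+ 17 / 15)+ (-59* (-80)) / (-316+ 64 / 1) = 17248211/2520 = 6844.53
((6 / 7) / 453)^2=4/1117249 = 0.00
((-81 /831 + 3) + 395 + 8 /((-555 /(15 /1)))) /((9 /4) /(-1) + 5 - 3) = -16303548/10249 = -1590.75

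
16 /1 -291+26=-249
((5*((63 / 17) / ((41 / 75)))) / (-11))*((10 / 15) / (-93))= 0.02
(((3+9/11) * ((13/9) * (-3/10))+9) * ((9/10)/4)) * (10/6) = 303/110 = 2.75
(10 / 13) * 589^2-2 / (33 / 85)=114481720/429 = 266857.16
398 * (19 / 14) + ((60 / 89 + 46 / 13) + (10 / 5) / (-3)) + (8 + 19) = 13866026/24297 = 570.69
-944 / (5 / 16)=-15104/5 = -3020.80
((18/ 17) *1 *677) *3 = 36558/17 = 2150.47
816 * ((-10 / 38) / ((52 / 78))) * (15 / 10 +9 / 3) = -27540/19 = -1449.47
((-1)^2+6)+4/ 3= 8.33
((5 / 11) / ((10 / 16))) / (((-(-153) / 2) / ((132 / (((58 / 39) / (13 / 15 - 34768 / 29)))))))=-216795488/214455 = -1010.91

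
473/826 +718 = 718.57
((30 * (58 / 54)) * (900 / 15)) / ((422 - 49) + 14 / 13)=75400/14589 = 5.17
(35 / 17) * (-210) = -7350/17 = -432.35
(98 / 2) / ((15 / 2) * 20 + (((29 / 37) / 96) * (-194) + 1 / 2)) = 87024/264475 = 0.33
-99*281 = -27819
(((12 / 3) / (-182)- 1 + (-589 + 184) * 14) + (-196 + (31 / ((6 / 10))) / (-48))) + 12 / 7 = -5866.38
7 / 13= 0.54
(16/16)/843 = 1/843 = 0.00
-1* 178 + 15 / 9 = -529/3 = -176.33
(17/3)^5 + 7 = 1421558/243 = 5850.03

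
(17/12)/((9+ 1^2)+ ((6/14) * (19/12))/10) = 1190/8457 = 0.14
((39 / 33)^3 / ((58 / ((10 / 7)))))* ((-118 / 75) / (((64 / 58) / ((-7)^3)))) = 6351527/319440 = 19.88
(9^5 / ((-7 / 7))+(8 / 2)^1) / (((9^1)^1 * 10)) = -11809/18 = -656.06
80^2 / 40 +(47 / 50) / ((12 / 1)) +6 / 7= 675929/4200 = 160.94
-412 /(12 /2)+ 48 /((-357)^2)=-2917150/42483 = -68.67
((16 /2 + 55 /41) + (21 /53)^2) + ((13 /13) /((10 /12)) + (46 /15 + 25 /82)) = 48612847/3455070 = 14.07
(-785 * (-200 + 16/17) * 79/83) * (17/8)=26232345/83 = 316052.35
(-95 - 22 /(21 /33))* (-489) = 443523/7 = 63360.43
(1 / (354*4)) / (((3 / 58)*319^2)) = 1/7453116 = 0.00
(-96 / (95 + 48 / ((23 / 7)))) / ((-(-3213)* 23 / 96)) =-1024/899997 = 0.00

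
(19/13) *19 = 27.77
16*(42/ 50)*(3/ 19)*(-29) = -61.54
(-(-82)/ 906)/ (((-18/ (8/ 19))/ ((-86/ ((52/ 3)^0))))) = 14104/77463 = 0.18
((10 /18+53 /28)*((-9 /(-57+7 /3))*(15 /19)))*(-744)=-2582145/10906 = -236.76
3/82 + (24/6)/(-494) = 577/20254 = 0.03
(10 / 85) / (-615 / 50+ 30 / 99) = -660/67303 = -0.01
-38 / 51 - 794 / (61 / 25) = -1014668/3111 = -326.15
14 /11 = 1.27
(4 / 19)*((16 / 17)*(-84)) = -5376/323 = -16.64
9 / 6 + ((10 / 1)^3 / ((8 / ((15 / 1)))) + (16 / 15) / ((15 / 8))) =844681/450 = 1877.07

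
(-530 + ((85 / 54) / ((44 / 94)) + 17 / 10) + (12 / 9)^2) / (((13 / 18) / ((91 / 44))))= -21752969/14520 = -1498.14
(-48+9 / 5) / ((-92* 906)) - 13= -1805883/138920 = -13.00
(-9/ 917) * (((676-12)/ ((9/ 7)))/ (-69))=0.07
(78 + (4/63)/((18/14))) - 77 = 85/81 = 1.05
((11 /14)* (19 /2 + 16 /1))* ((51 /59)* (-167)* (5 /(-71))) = 23890185/117292 = 203.68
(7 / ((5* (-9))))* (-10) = 1.56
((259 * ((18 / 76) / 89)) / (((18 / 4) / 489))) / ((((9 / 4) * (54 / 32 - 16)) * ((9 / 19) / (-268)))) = 724105984/550287 = 1315.87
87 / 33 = 2.64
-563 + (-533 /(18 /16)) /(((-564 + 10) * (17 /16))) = -23826391/42381 = -562.20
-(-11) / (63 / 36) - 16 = -68/7 = -9.71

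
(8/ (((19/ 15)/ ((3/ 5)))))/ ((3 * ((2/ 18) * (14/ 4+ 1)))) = 48/19 = 2.53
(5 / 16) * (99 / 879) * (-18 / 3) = -495/2344 = -0.21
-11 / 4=-2.75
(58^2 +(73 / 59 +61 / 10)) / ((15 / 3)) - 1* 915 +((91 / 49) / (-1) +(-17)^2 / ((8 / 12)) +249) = 4542074/10325 = 439.91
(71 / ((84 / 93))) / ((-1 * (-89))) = 2201/2492 = 0.88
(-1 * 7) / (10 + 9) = -0.37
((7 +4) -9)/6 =0.33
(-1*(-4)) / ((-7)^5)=-4/16807 = 0.00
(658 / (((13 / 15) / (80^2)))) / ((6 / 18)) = 14577230.77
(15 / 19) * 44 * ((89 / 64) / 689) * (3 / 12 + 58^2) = 197616045/837824 = 235.87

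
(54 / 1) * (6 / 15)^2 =216/25 = 8.64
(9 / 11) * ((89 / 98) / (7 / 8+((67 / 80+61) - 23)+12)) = 10680/743281 = 0.01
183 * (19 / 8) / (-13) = -3477/104 = -33.43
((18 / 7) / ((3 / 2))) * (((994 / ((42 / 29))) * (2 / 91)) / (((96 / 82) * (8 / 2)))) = 84419/15288 = 5.52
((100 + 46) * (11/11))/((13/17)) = 2482/13 = 190.92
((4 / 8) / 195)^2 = 1/152100 = 0.00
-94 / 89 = -1.06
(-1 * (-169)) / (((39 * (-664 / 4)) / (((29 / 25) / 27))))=-377/336150 = 0.00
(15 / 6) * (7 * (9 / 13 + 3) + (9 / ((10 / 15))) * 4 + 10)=2920/13 = 224.62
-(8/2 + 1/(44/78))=-127/22 = -5.77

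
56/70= 4/5 = 0.80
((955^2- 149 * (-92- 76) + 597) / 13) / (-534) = -468827/3471 = -135.07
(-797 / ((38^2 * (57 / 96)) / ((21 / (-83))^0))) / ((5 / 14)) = -89264/34295 = -2.60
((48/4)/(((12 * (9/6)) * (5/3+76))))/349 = 2/81317 = 0.00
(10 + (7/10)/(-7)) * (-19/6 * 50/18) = -1045/12 = -87.08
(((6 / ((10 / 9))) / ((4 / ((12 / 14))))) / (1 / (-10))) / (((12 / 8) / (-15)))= 810/7 = 115.71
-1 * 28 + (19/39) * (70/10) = -959/39 = -24.59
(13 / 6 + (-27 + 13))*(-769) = 54599/6 = 9099.83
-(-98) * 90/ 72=245/2 = 122.50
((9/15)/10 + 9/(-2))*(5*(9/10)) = -999/50 = -19.98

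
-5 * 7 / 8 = -35/8 = -4.38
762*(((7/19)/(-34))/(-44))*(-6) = -8001/7106 = -1.13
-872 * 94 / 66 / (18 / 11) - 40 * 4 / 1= -24812/27 = -918.96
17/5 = 3.40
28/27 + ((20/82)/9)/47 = 53986/52029 = 1.04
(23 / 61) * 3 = 69/61 = 1.13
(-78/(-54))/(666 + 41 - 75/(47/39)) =611/272736 = 0.00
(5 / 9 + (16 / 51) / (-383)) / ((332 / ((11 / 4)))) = 357577/77819472 = 0.00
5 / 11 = 0.45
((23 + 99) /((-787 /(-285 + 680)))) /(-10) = 4819/787 = 6.12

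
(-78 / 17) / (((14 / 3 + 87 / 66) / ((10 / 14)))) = -5148/9401 = -0.55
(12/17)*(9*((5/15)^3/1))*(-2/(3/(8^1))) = -64/51 = -1.25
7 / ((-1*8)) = -7/8 = -0.88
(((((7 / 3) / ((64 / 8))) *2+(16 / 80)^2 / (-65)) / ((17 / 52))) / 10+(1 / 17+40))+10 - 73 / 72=49.22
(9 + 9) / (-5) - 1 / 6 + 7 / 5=-71/30 = -2.37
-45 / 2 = -22.50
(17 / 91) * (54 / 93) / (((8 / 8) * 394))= 153/555737 = 0.00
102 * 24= 2448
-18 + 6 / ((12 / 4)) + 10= -6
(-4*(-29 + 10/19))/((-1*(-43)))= 2164/817 = 2.65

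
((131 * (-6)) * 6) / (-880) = 1179/220 = 5.36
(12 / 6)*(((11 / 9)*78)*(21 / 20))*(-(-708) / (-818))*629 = -222888666/2045 = -108992.01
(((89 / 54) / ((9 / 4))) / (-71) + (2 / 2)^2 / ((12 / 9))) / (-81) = -51047/5589972 = -0.01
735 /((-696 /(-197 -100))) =313.64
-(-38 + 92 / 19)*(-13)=-8190/19 = -431.05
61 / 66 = 0.92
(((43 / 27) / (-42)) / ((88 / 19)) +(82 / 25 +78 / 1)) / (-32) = -202756919/79833600 = -2.54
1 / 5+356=356.20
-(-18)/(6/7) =21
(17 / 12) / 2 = 17/24 = 0.71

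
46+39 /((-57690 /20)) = 88432/1923 = 45.99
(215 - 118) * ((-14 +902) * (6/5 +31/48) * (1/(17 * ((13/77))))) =122424379/2210 = 55395.65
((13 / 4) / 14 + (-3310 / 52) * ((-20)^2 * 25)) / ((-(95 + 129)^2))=463399831/36528128 = 12.69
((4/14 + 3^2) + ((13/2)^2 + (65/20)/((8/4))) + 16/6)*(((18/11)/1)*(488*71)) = 243722694/77 = 3165229.79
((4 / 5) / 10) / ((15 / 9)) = 6/125 = 0.05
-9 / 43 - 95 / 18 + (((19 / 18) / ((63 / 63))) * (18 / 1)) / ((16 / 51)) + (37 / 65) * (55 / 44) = 4490627/80496 = 55.79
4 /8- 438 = -875/2 = -437.50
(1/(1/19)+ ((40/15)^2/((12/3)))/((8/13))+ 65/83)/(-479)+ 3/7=954887/2504691 = 0.38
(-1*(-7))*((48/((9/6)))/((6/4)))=448/3 = 149.33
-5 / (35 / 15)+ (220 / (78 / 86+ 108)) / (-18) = -95045/42147 = -2.26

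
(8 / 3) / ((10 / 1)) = 0.27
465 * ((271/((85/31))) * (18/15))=4687758/85 = 55150.09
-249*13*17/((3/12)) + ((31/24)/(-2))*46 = -5283497/24 = -220145.71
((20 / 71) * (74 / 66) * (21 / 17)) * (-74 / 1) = -383320/13277 = -28.87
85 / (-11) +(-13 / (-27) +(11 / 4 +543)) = 639743/1188 = 538.50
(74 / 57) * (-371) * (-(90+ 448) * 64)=16584142.60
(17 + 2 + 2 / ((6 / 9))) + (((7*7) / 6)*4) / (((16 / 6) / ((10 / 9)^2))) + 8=3655/81 = 45.12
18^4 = 104976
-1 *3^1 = -3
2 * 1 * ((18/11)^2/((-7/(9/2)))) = -2916/847 = -3.44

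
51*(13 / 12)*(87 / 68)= 1131/16 = 70.69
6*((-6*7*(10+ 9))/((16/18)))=-10773/2 = -5386.50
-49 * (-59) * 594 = 1717254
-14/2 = -7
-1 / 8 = -0.12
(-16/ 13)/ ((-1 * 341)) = 16/4433 = 0.00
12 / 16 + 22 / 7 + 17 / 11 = 1675/308 = 5.44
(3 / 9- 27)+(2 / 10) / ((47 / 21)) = -18737/705 = -26.58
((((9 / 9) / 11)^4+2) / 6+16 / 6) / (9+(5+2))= 263539/1405536 = 0.19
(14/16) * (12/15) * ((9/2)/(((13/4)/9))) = 567/65 = 8.72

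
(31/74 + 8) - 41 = -2411/74 = -32.58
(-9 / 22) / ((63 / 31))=-31/154 = -0.20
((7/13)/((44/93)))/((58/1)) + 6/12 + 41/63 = 2446273/2090088 = 1.17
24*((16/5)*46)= 17664/5 = 3532.80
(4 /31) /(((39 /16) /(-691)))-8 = -44.58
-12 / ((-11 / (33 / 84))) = 3/7 = 0.43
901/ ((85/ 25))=265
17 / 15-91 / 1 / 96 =89/480 = 0.19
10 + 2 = 12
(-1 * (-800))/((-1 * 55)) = -160/11 = -14.55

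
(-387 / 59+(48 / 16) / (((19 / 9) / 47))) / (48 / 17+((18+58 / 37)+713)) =1286934/15713057 = 0.08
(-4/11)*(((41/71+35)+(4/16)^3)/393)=-161735/4910928 = -0.03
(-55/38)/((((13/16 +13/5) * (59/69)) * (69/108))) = -79200/102011 = -0.78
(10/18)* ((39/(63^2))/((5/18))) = 26/1323 = 0.02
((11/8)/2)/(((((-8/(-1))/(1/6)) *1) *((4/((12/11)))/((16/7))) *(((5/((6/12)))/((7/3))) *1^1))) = 1/480 = 0.00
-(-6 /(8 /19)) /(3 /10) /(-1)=-95/2 = -47.50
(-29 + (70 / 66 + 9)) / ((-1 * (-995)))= -125/6567 = -0.02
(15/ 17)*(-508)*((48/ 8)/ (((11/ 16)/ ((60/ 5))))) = -46942.46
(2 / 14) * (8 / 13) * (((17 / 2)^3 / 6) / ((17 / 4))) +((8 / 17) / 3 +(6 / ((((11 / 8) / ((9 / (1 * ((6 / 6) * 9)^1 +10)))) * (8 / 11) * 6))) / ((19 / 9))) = 1395305/558467 = 2.50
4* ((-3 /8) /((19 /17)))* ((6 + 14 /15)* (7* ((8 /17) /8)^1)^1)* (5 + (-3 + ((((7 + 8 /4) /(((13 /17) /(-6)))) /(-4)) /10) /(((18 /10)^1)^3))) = -8.82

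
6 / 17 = 0.35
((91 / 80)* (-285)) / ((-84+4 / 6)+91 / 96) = 31122/7909 = 3.94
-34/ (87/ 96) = -1088/29 = -37.52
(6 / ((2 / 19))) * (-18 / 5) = -1026/5 = -205.20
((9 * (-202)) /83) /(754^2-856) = -303/7852630 = 0.00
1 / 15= 0.07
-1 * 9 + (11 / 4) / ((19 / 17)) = -497/76 = -6.54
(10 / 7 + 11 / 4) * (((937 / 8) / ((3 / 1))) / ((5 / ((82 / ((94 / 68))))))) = 25470471/13160 = 1935.45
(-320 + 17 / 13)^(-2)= 169/17164449 = 0.00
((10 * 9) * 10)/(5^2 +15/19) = 1710/49 = 34.90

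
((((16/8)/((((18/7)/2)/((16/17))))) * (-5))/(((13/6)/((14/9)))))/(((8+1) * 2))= -15680/53703 = -0.29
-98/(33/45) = -1470/11 = -133.64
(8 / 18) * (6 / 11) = 8/33 = 0.24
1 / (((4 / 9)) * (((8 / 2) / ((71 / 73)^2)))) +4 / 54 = 1395491/2302128 = 0.61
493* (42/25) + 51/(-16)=330021/400 = 825.05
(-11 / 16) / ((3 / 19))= -209/48 = -4.35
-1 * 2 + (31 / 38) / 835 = -63429/31730 = -2.00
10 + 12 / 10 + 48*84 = 20216/5 = 4043.20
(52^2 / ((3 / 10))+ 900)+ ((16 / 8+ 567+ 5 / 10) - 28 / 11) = 10480.29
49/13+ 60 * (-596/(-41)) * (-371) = -172468471/533 = -323580.62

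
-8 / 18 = -4/9 = -0.44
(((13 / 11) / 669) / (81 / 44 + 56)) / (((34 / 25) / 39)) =1690/1929619 = 0.00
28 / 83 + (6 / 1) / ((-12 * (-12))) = 755/1992 = 0.38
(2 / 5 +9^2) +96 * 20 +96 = 10487/5 = 2097.40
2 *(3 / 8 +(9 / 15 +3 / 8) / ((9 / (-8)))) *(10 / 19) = -0.52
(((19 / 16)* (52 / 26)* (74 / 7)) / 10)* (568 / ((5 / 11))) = 549043/175 = 3137.39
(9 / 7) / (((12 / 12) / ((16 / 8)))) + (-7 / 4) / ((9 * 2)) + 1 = 1751/504 = 3.47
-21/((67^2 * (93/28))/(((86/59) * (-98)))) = 0.20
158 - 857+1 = -698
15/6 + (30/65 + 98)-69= 831/26 = 31.96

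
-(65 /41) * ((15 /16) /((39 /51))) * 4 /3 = -425/164 = -2.59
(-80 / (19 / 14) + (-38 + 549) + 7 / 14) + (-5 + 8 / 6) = 51173/114 = 448.89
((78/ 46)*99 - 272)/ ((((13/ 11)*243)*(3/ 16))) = -421520/217971 = -1.93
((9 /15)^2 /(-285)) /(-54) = 1/42750 = 0.00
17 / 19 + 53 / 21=3.42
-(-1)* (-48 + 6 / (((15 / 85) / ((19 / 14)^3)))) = 50747/1372 = 36.99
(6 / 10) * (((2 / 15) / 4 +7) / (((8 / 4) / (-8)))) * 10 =-844/5 = -168.80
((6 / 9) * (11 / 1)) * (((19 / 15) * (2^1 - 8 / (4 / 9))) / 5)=-6688/225 = -29.72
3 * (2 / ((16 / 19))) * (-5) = -285/8 = -35.62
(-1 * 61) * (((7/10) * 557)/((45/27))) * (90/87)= -2140551/145 = -14762.42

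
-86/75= -1.15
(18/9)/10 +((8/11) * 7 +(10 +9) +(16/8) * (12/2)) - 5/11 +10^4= 10035.84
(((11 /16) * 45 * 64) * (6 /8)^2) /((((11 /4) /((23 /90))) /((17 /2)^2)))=59823/8 = 7477.88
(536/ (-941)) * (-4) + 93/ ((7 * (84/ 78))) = 1347781/92218 = 14.62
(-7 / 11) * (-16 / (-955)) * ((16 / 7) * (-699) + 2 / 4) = 178888/10505 = 17.03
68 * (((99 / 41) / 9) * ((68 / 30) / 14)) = 12716/4305 = 2.95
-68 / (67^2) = -68/4489 = -0.02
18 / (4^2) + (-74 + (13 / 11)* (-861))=-95957/88 = -1090.42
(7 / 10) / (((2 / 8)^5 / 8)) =28672/5 = 5734.40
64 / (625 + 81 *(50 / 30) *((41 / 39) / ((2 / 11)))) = 0.05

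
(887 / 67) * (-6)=-5322/67 = -79.43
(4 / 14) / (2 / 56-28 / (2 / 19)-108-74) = -8/12543 = 0.00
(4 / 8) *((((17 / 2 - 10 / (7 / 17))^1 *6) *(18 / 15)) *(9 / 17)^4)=-767637/171955 = -4.46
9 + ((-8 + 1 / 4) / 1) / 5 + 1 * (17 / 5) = 217/20 = 10.85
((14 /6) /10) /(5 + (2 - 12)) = -7/150 = -0.05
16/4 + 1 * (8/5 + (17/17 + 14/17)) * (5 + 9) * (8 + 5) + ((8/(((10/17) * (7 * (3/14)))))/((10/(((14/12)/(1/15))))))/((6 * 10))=4799203/7650 = 627.35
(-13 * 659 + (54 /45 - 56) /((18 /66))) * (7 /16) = -920633/240 = -3835.97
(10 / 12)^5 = 3125/7776 = 0.40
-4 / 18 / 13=-2/117 = -0.02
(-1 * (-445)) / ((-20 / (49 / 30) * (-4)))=9.09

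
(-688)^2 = 473344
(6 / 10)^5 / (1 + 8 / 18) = 0.05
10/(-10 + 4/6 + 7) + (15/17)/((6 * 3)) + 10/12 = -405/119 = -3.40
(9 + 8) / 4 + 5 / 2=27/4 = 6.75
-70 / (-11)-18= -128/11 = -11.64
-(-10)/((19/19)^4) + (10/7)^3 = 4430/343 = 12.92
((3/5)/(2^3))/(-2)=-3/80 = -0.04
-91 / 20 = -4.55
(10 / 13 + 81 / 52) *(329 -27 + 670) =29403/13 = 2261.77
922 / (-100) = -461/50 = -9.22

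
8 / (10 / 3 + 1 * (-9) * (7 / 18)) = -48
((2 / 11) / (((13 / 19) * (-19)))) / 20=-1/1430 = 0.00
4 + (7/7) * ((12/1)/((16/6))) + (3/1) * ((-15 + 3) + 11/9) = -143/6 = -23.83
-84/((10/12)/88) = -44352/5 = -8870.40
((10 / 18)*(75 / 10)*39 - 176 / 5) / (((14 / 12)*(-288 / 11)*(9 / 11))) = -154033/30240 = -5.09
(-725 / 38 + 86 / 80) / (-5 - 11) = 13683/12160 = 1.13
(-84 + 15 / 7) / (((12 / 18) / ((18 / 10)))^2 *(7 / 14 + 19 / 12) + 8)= -1253151/126847 = -9.88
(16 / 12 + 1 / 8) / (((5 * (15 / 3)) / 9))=21/40 = 0.52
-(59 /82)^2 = -3481/6724 = -0.52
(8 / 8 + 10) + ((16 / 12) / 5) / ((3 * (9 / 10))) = 899/81 = 11.10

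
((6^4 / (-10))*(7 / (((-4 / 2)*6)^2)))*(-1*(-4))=-126/5 = -25.20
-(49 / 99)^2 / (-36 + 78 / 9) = 2401/267894 = 0.01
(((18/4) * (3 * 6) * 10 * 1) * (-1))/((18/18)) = -810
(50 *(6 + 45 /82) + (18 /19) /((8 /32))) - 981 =-506172/779 = -649.77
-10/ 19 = -0.53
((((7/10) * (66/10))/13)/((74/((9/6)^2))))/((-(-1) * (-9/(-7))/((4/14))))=231/96200 = 0.00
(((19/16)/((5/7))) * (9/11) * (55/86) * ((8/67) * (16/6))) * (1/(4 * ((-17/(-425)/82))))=408975/2881 = 141.96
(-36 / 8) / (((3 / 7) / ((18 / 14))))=-27/2 = -13.50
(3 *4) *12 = 144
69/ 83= 0.83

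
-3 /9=-1/3 = -0.33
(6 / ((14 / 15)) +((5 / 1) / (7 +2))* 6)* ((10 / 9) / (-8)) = -1025/756 = -1.36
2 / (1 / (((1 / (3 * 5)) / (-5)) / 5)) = -2/375 = -0.01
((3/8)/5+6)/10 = 243/400 = 0.61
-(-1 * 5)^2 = -25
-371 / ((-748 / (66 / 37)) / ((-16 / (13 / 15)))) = -133560/8177 = -16.33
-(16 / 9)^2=-256/81 = -3.16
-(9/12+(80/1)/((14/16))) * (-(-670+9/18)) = -3455959/56 = -61713.55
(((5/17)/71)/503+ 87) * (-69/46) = -79229298/607121 = -130.50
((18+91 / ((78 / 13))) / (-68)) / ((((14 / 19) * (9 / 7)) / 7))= -26467/7344 = -3.60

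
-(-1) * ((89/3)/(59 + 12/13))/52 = 89/9348 = 0.01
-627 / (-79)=627/79 = 7.94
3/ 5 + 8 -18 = -47/5 = -9.40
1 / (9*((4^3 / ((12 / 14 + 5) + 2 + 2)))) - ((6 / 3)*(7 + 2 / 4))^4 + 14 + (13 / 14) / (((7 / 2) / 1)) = -476145631/9408 = -50610.72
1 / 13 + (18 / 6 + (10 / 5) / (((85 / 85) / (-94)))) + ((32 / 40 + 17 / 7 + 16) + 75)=-41266/455 = -90.69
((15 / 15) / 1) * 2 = 2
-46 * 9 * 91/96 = -6279/16 = -392.44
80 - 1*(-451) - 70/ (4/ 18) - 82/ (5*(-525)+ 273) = 254057/1176 = 216.03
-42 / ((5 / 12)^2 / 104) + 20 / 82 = -25159.44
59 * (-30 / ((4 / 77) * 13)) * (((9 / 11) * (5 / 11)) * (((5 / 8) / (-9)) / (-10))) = -30975/4576 = -6.77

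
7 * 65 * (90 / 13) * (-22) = -69300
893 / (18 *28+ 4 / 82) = 36613/20666 = 1.77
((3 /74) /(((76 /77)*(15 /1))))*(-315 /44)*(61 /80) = -26901/1799680 = -0.01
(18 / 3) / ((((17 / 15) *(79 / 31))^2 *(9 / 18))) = 2594700/1803649 = 1.44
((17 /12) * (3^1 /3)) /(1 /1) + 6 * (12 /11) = 1051/132 = 7.96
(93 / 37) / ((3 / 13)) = 403/37 = 10.89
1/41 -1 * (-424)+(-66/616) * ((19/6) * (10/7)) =3403565/8036 = 423.54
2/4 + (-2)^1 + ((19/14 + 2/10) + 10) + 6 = 562/35 = 16.06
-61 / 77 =-0.79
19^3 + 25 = 6884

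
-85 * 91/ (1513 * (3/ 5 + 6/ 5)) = -2275/801 = -2.84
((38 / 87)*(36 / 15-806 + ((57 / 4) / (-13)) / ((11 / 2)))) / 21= -21839227/1306305 = -16.72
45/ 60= 3/4 = 0.75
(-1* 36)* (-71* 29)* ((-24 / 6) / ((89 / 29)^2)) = -31480.01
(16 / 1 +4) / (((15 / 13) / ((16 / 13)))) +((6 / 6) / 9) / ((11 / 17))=2129/99 = 21.51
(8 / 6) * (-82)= -328/3 = -109.33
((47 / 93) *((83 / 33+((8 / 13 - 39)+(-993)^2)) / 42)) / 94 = 60428519/478764 = 126.22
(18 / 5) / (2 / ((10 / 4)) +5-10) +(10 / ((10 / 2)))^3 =50/7 = 7.14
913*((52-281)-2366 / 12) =-2334541/6 = -389090.17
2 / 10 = 1/5 = 0.20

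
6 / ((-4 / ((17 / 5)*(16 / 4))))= -102/5 = -20.40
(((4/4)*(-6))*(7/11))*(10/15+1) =-70/11 = -6.36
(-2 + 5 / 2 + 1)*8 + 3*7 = 33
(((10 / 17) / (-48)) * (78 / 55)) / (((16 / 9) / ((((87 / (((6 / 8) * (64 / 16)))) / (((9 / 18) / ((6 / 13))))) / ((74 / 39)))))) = -30537/221408 = -0.14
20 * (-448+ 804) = 7120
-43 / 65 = -0.66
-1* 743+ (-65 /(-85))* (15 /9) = -37828/51 = -741.73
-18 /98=-9/49 = -0.18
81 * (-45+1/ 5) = -18144/5 = -3628.80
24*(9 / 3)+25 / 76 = 5497/76 = 72.33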